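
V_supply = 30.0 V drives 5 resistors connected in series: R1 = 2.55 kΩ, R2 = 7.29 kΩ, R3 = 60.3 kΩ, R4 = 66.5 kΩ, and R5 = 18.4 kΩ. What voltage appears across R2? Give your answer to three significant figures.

V ≈ 1.41 V

Series total: ΣR = 2.55 + 7.29 + 60.3 + 66.5 + 18.4 = 155.0 kΩ.
V = V_supply · R/ΣR = 30.0 × 0.04702 = 1.411 V.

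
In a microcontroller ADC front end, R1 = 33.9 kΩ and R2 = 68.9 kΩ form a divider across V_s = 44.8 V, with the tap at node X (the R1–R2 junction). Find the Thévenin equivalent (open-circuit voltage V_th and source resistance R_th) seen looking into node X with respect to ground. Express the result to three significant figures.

V_th is the unloaded tap voltage: V_s · R2/(R1+R2) = 44.8 × 0.6702 = 30.03 V.
Zeroing V_s shorts the top of R1 to ground, so R_th = R1 ‖ R2 = 22.72 kΩ.

V_th ≈ 30.0 V, R_th ≈ 22.7 kΩ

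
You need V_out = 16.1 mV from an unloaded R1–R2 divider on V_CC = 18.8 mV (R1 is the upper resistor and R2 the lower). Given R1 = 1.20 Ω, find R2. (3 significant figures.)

Required fraction k = V_out/V_CC = 0.8564.
Rearranging, R2 = R1·k/(1−k) = 1.20 × 5.963 = 7.156 Ω.

R2 ≈ 7.16 Ω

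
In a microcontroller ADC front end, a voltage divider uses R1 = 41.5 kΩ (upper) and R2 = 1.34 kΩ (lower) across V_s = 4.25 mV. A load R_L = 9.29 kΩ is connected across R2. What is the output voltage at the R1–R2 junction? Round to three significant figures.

First combine the lower leg with the load: R2 ‖ R_L = 1.171 kΩ.
Then V_out = V_s · R2'/(R1 + R2') = 4.25 × 1.171/42.67 = 0.1166 mV.

V_out ≈ 0.117 mV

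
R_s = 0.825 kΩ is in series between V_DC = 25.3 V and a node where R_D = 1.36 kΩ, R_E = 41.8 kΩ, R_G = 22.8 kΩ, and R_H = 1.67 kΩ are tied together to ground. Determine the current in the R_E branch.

I ≈ 0.281 mA

Parallel bank: R_p = 1/(1/1.36 + 1/41.8 + 1/22.8 + 1/1.67) = 0.7133 kΩ.
V_A by voltage divider: V_A = 25.3 × 0.7133/(0.825 + 0.7133) = 11.73 V.
I(R_E) = V_A / R_E = 11.73/41.8 = 0.2807 mA.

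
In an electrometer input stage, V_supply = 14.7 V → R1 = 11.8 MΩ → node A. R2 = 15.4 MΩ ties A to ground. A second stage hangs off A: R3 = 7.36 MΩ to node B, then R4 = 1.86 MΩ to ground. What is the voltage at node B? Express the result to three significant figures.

Node A sees R2 in parallel with the series input of stage 2, R3 + R4 = 9.220 MΩ.
Effective lower resistance at A: R2 ‖ 9.220 = 5.767 MΩ.
V_A = 14.7 × 5.767/(11.8 + 5.767) = 4.826 V.
V_B = V_A × 0.2017 = 0.9736 V.

V_B ≈ 0.974 V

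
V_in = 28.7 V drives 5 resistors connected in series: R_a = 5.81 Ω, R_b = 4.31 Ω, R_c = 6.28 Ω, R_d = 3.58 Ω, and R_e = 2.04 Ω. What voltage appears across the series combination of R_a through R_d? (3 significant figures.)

V ≈ 26.0 V

Total series resistance ΣR = 5.81 + 4.31 + 6.28 + 3.58 + 2.04 = 22.02 Ω.
R_{R_a..R_d} = 5.81 + 4.31 + 6.28 + 3.58 = 19.98 Ω.
By the voltage-divider rule, V = 28.7 × 19.98/22.02 = 26.04 V.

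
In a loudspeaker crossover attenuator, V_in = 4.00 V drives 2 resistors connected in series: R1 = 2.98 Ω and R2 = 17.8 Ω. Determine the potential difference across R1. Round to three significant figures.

ΣR = 2.98 + 17.8 = 20.78 Ω.
Voltage divider: V = V_in · (2.980 / 20.78) = 4.00 × 0.1434 = 0.5736 V.

V ≈ 0.574 V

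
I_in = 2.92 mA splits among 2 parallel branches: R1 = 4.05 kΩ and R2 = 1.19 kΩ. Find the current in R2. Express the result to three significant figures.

I ≈ 2.26 mA

With just two branches, the current splits inversely with resistance.
So I = 2.92 × 4.05/5.240 = 2.257 mA.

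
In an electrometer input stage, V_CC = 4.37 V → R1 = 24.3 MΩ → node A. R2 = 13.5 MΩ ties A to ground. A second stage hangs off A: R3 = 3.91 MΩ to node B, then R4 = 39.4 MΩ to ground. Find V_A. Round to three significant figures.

V_A ≈ 1.30 V

Looking into the second stage from A: R3 + R4 = 43.31 MΩ appears in parallel with R2.
R2 ‖ (R3+R4) = 10.29 MΩ.
So V_A = 4.37 × 0.2975 = 1.300 V.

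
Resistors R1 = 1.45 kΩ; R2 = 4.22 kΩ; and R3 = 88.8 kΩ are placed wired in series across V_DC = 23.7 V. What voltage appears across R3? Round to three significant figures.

Total series resistance ΣR = 1.45 + 4.22 + 88.8 = 94.47 kΩ.
V = V_DC · R/ΣR = 23.7 × 0.9400 = 22.28 V.

V ≈ 22.3 V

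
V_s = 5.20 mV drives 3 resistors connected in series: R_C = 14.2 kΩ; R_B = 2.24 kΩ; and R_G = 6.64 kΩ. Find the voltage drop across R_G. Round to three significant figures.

V ≈ 1.50 mV

Series total: ΣR = 14.2 + 2.24 + 6.64 = 23.08 kΩ.
V = V_s · R/ΣR = 5.20 × 0.2877 = 1.496 mV.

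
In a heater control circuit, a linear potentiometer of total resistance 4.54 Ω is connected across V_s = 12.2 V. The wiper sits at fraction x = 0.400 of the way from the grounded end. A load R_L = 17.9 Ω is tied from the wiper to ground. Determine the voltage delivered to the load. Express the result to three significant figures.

V_out ≈ 4.60 V

Split the track: R_lower = x·R_p = 1.816 Ω, R_upper = (1−x)·R_p = 2.724 Ω.
Lower segment in parallel with the load: 1.816 ‖ 17.9 = 1.649 Ω.
V_out = 12.2 × 1.649/(2.724 + 1.649) = 4.600 V.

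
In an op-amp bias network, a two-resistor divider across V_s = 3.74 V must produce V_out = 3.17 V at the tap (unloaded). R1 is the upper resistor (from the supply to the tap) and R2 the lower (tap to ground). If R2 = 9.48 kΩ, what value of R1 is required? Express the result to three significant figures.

V_out/V_s = R2/(R1+R2) = 0.8476.
So R1 = R2 · (V_s/V_out − 1) = 9.48 × (3.74/3.17 − 1) = 9.48 × 0.1798 = 1.705 kΩ.

R1 ≈ 1.70 kΩ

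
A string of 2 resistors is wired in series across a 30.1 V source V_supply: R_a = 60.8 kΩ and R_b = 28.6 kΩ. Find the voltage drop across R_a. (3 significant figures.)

V ≈ 20.5 V

Series total: ΣR = 60.8 + 28.6 = 89.40 kΩ.
V = V_supply · R/ΣR = 30.1 × 0.6801 = 20.47 V.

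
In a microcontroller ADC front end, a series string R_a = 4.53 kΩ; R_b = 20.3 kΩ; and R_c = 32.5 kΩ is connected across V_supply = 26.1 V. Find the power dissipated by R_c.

P ≈ 6.74 mW

The common current is I = 26.1/57.33 = 0.4553 mA.
V(R_c) = I·R = 14.80 V; P = V·I = 14.80 × 0.4553 = 6.736 mW.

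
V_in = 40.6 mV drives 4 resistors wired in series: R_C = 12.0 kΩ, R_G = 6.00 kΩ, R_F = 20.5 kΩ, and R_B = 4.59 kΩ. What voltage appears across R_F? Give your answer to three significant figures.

V ≈ 19.3 mV

ΣR = 12.0 + 6.00 + 20.5 + 4.59 = 43.09 kΩ.
By the voltage-divider rule, V = 40.6 × 20.50/43.09 = 19.32 mV.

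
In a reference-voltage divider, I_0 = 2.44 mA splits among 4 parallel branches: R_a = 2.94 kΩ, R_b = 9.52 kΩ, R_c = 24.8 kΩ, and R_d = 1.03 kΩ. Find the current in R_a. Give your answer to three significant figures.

ΣG = 1/2.94 + 1/9.52 + 1/24.8 + 1/1.03 = 1.456.
By the current-divider rule, I = I_0 · G_k/ΣG = 2.44 × 0.2335 = 0.5699 mA.

I ≈ 0.570 mA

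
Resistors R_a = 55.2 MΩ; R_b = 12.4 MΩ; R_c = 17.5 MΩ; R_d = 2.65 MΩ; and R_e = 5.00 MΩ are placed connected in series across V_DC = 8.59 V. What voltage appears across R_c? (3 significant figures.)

V ≈ 1.62 V

ΣR = 55.2 + 12.4 + 17.5 + 2.65 + 5.00 = 92.75 MΩ.
By the voltage-divider rule, V = 8.59 × 17.50/92.75 = 1.621 V.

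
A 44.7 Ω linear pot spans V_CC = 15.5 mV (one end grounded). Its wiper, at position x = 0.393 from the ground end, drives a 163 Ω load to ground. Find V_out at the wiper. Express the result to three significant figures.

The pot divides into 27.13 Ω above the wiper and 17.57 Ω below.
Lower segment in parallel with the load: 17.57 ‖ 163 = 15.86 Ω.
Loaded-divider output: V_out = 15.5 × 0.3689 = 5.717 mV.

V_out ≈ 5.72 mV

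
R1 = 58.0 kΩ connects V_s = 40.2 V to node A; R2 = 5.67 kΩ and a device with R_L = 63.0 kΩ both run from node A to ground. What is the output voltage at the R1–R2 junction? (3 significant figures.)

V_out ≈ 3.31 V

The load sits in parallel with R2, giving an effective lower resistance R2' = R2·R_L/(R2+R_L) = 5.202 kΩ.
Voltage divider with the loaded lower leg: V_out = 40.2 × 5.202/(58.0 + 5.202) = 40.2 × 0.08231 = 3.309 V.
(Unloaded it would be 3.58 V; the load pulls it down.)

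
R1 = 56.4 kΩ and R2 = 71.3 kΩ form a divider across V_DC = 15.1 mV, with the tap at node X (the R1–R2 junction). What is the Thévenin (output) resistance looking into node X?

With V_DC suppressed (replaced by a short), R_th = R1 ‖ R2 = (56.40 × 71.3)/(56.40 + 71.3) = 31.49 kΩ.

R_th ≈ 31.5 kΩ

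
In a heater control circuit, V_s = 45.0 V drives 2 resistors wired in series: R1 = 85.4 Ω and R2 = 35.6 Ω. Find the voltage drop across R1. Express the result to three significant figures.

Total series resistance ΣR = 85.4 + 35.6 = 121.0 Ω.
V = V_s · R/ΣR = 45.0 × 0.7058 = 31.76 V.

V ≈ 31.8 V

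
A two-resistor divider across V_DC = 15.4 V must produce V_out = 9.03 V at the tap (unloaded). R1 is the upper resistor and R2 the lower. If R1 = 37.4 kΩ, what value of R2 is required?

The divider ratio is R2/(R1+R2) = 9.03/15.4 = 0.5864.
Rearranging, R2 = R1·k/(1−k) = 37.4 × 1.418 = 53.02 kΩ.

R2 ≈ 53.0 kΩ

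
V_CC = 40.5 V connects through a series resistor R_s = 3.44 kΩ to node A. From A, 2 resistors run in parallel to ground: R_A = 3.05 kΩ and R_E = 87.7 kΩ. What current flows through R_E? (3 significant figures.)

Combine the parallel branches: R_p = (1/3.05 + 1/87.7)⁻¹ = 2.947 kΩ.
V_A by voltage divider: V_A = 40.5 × 2.947/(3.44 + 2.947) = 18.69 V.
I(R_E) = V_A / R_E = 18.69/87.7 = 0.2131 mA.
(Equivalently: I_total = 6.341 mA, then current-divider fraction G_k/ΣG = 0.03361.)

I ≈ 0.213 mA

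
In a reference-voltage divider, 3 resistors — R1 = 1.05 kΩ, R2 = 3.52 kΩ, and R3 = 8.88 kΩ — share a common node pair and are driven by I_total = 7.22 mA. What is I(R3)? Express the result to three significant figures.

ΣG = 1/1.05 + 1/3.52 + 1/8.88 = 1.349.
By the current-divider rule, I = I_total · G_k/ΣG = 7.22 × 0.08347 = 0.6027 mA.

I ≈ 0.603 mA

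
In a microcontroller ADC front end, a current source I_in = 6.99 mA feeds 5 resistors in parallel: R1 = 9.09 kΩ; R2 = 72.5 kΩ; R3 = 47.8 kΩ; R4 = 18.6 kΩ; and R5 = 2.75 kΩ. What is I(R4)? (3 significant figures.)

ΣG = 1/9.09 + 1/72.5 + 1/47.8 + 1/18.6 + 1/2.75 = 0.5621.
Current divider: I(R4) = I_in · G_k/ΣG = 6.99 × (0.05376/0.5621) = 6.99 × 0.09564 = 0.6685 mA.

I ≈ 0.669 mA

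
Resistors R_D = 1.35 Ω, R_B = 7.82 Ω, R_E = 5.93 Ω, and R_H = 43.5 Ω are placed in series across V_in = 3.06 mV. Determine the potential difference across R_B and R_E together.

V ≈ 0.718 mV

ΣR = 1.35 + 7.82 + 5.93 + 43.5 = 58.60 Ω.
R_{R_B..R_E} = 7.82 + 5.93 = 13.75 Ω.
Voltage divider: V = V_in · (13.75 / 58.60) = 3.06 × 0.2346 = 0.7180 mV.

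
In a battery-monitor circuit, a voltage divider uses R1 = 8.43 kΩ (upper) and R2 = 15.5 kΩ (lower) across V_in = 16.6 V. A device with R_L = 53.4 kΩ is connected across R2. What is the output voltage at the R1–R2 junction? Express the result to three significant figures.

V_out ≈ 9.75 V

First combine the lower leg with the load: R2 ‖ R_L = 12.01 kΩ.
Then V_out = V_in · R2'/(R1 + R2') = 16.6 × 12.01/20.44 = 9.755 V.
(Unloaded it would be 10.8 V; the load pulls it down.)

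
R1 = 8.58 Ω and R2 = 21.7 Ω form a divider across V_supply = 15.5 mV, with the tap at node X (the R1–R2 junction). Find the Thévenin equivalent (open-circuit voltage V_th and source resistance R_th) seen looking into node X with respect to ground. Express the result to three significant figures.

Open-circuit (no load on X): V_th = V_supply · R2/(R1 + R2) = 15.5 × 21.7/(8.580 + 21.7) = 11.11 mV.
Looking into X with the source shorted: R_th = R1·R2/(R1+R2) = 8.580 × 21.7/30.28 = 6.149 Ω.

V_th ≈ 11.1 mV, R_th ≈ 6.15 Ω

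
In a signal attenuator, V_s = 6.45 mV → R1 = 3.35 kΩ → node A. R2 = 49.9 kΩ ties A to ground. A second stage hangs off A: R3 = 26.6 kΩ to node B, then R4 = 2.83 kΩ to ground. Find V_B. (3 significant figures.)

Node A sees R2 in parallel with the series input of stage 2, R3 + R4 = 29.43 kΩ.
Effective lower resistance at A: R2 ‖ 29.43 = 18.51 kΩ.
First divider: V_A = V_s · 18.51/(3.35 + 18.51) = 5.462 mV.
Then the unloaded second divider: V_B = V_A × R4/(R3+R4) = 5.462 × 0.09616 = 0.5252 mV.

V_B ≈ 0.525 mV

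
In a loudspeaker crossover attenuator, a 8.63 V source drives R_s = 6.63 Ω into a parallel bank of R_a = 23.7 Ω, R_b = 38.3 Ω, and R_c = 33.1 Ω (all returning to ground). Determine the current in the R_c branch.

Combine the parallel branches: R_p = (1/23.7 + 1/38.3 + 1/33.1)⁻¹ = 10.15 Ω.
V_A by voltage divider: V_A = 8.63 × 10.15/(6.63 + 10.15) = 5.220 V.
Branch current I = V_A/R_c = 5.220/33.1 = 0.1577 A.

I ≈ 0.158 A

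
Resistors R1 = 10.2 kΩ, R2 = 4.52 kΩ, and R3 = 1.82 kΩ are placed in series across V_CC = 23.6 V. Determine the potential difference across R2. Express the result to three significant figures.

V ≈ 6.45 V

Total series resistance ΣR = 10.2 + 4.52 + 1.82 = 16.54 kΩ.
Voltage divider: V = V_CC · (4.520 / 16.54) = 23.6 × 0.2733 = 6.449 V.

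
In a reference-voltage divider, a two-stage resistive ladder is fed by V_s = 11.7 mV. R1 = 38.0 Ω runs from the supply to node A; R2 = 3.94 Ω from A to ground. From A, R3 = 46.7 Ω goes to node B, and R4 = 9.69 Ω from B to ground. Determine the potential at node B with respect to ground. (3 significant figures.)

The second stage (R3 + R4 = 56.39 Ω) loads node A in parallel with R2.
R2 ‖ (R3+R4) = 3.683 Ω.
V_A = 11.7 × 3.683/(38.0 + 3.683) = 1.034 mV.
Stage 2 is unloaded, so V_B = V_A · R4/(R3+R4) = 1.034 × 9.69/56.39 = 0.1776 mV.

V_B ≈ 0.178 mV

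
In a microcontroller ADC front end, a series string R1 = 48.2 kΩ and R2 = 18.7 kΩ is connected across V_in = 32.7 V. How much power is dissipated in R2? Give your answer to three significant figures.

P ≈ 4.47 mW

The common current is I = 32.7/66.90 = 0.4888 mA.
P = I²R = 0.2389 × 18.7 = 4.468 mW.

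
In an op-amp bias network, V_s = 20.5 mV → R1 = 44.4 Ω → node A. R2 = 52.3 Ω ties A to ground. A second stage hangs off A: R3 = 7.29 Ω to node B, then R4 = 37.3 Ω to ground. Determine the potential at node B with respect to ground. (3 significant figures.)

The second stage (R3 + R4 = 44.59 Ω) loads node A in parallel with R2.
Effective lower resistance at A: R2 ‖ 44.59 = 24.07 Ω.
First divider: V_A = V_s · 24.07/(44.4 + 24.07) = 7.206 mV.
V_B = V_A × 0.8365 = 6.028 mV.

V_B ≈ 6.03 mV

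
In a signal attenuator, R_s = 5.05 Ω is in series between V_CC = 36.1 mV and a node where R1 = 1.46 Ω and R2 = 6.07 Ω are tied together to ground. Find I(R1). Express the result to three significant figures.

I ≈ 4.67 mA

Combine the parallel branches: R_p = (1/1.46 + 1/6.07)⁻¹ = 1.177 Ω.
V_A = 36.1 × 1.177/6.227 = 6.823 mV.
I(R1) = V_A / R1 = 6.823/1.46 = 4.673 mA.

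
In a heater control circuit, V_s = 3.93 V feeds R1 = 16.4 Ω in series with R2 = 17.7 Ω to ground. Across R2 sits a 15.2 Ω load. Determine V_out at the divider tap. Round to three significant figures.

V_out ≈ 1.31 V

First combine the lower leg with the load: R2 ‖ R_L = 8.178 Ω.
Voltage divider with the loaded lower leg: V_out = 3.93 × 8.178/(16.4 + 8.178) = 3.93 × 0.3327 = 1.308 V.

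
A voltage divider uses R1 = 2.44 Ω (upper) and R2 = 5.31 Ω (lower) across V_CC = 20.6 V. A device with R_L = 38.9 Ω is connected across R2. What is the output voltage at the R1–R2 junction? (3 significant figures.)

V_out ≈ 13.5 V

The load sits in parallel with R2, giving an effective lower resistance R2' = R2·R_L/(R2+R_L) = 4.672 Ω.
Then V_out = V_CC · R2'/(R1 + R2') = 20.6 × 4.672/7.112 = 13.53 V.
(Unloaded it would be 14.1 V; the load pulls it down.)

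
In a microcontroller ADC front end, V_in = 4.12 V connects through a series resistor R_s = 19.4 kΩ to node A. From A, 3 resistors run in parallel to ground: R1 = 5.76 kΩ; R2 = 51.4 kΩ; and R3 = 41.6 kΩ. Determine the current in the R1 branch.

Parallel bank: R_p = 1/(1/5.76 + 1/51.4 + 1/41.6) = 4.606 kΩ.
V_A = 4.12 × 4.606/24.01 = 0.7905 V.
Branch current I = V_A/R1 = 0.7905/5.76 = 0.1372 mA.

I ≈ 0.137 mA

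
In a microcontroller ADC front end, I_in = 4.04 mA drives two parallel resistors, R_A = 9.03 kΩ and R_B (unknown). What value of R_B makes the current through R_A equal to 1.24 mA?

R_B ≈ 4.00 kΩ

Two-branch current divider: I_A = I_in · R_B/(R_A + R_B).
1.24/4.04 = R_B/(R_A + R_B) → R_B = R_A · (0.3069)/(1 − 0.3069) = 9.03 × 0.4429 = 3.999 kΩ.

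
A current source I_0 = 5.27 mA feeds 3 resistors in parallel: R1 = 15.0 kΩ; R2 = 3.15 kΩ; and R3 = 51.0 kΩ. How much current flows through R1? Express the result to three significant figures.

I ≈ 0.870 mA

Total conductance ΣG = 1/15.0 + 1/3.15 + 1/51.0 = 0.4037 (units of 1/kΩ).
R1 takes the fraction G_k/ΣG = 0.06667/0.4037 = 0.1651, so I = 5.27 × 0.1651 = 0.8702 mA.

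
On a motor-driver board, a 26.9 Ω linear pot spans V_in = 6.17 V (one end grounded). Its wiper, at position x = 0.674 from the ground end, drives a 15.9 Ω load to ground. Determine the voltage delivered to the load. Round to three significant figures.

Lower segment x·R_p = 18.13 Ω; upper segment (1−x)·R_p = 8.769 Ω.
R_L loads the lower segment: effective lower R = 8.471 Ω.
Then V_out = V_in · 8.471/(8.769 + 8.471) = 3.032 V.

V_out ≈ 3.03 V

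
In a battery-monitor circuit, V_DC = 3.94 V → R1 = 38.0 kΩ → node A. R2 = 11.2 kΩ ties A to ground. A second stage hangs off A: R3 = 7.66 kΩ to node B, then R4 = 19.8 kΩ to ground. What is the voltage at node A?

The second stage (R3 + R4 = 27.46 kΩ) loads node A in parallel with R2.
R2 ‖ (R3+R4) = 7.955 kΩ.
So V_A = 3.94 × 0.1731 = 0.6821 V.

V_A ≈ 0.682 V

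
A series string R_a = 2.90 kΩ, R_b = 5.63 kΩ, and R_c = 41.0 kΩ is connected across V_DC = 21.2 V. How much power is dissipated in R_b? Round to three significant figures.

P ≈ 1.03 mW

Series current I = V_DC/ΣR = 21.2/49.53 = 0.4280 mA.
P = I²R = 0.1832 × 5.63 = 1.031 mW.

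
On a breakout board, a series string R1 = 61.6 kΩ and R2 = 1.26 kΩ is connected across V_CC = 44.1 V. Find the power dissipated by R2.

ΣR = 62.86 kΩ → I = 44.1/62.86 = 0.7016 mA.
P = I²R = 0.4922 × 1.26 = 0.6202 mW.

P ≈ 0.620 mW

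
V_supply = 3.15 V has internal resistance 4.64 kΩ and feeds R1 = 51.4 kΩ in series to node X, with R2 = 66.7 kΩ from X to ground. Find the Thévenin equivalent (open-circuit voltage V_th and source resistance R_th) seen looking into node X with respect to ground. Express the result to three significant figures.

R1' = 4.64 + 51.4 = 56.04 kΩ (source resistance + R1).
Open-circuit (no load on X): V_th = V_supply · R2/(R1' + R2) = 3.15 × 66.7/(56.04 + 66.7) = 1.712 V.
With V_supply suppressed (replaced by a short), R_th = R1' ‖ R2 = (56.04 × 66.7)/(56.04 + 66.7) = 30.45 kΩ.

V_th ≈ 1.71 V, R_th ≈ 30.5 kΩ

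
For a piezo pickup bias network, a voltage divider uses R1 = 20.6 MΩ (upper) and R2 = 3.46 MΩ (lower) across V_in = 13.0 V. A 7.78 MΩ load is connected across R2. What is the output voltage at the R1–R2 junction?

V_out ≈ 1.35 V

R2 ‖ R_L = (3.46 × 7.78)/(3.46 + 7.78) = 2.395 MΩ.
Then V_out = V_in · R2'/(R1 + R2') = 13.0 × 2.395/22.99 = 1.354 V.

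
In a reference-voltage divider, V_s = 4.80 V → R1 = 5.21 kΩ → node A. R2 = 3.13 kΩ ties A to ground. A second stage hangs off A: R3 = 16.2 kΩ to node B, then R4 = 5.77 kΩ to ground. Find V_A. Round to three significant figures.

Node A sees R2 in parallel with the series input of stage 2, R3 + R4 = 21.97 kΩ.
Effective lower resistance at A: R2 ‖ 21.97 = 2.740 kΩ.
V_A = 4.80 × 2.740/(5.21 + 2.740) = 1.654 V.

V_A ≈ 1.65 V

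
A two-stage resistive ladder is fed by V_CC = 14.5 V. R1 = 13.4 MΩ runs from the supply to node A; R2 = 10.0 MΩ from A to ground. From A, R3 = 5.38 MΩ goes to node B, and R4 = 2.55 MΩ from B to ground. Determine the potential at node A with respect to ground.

V_A ≈ 3.60 V

Node A sees R2 in parallel with the series input of stage 2, R3 + R4 = 7.930 MΩ.
R2 ‖ (R3+R4) = 4.423 MΩ.
First divider: V_A = V_CC · 4.423/(13.4 + 4.423) = 3.598 V.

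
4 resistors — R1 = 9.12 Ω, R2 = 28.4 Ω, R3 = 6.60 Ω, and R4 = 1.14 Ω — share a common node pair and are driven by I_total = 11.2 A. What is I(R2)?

I ≈ 0.336 A

Conductances: ΣG = 1/9.12 + 1/28.4 + 1/6.60 + 1/1.14 = 1.174 (1/Ω).
Current divider: I(R2) = I_total · G_k/ΣG = 11.2 × (0.03521/1.174) = 11.2 × 0.03000 = 0.3360 A.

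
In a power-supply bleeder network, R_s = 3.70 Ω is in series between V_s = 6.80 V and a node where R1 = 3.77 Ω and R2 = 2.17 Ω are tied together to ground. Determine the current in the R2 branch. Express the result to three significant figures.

Equivalent of the parallel group: R_p = 1.377 Ω.
V_A = 6.80 × 1.377/5.077 = 1.845 V.
Branch current I = V_A/R2 = 1.845/2.17 = 0.8500 A.

I ≈ 0.850 A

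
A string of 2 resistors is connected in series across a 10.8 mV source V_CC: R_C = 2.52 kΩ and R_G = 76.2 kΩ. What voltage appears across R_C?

V ≈ 0.346 mV

Total series resistance ΣR = 2.52 + 76.2 = 78.72 kΩ.
By the voltage-divider rule, V = 10.8 × 2.520/78.72 = 0.3457 mV.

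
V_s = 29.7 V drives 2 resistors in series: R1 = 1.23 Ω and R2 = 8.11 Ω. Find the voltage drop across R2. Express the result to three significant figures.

Total series resistance ΣR = 1.23 + 8.11 = 9.340 Ω.
Voltage divider: V = V_s · (8.110 / 9.340) = 29.7 × 0.8683 = 25.79 V.

V ≈ 25.8 V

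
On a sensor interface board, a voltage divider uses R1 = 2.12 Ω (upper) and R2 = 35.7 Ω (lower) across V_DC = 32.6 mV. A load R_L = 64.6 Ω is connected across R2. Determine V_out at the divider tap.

R2 ‖ R_L = (35.7 × 64.6)/(35.7 + 64.6) = 22.99 Ω.
Voltage divider with the loaded lower leg: V_out = 32.6 × 22.99/(2.12 + 22.99) = 32.6 × 0.9156 = 29.85 mV.

V_out ≈ 29.8 mV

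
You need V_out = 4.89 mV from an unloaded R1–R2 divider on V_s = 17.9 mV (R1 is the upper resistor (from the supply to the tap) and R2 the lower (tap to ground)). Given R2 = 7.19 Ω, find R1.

R1 ≈ 19.1 Ω

The divider ratio is R2/(R1+R2) = 4.89/17.9 = 0.2732.
So R1 = R2 · (V_s/V_out − 1) = 7.19 × (17.9/4.89 − 1) = 7.19 × 2.661 = 19.13 Ω.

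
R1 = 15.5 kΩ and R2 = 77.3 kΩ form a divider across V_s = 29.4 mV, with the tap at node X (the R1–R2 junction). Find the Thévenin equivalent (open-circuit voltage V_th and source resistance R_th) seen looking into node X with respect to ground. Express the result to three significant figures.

V_th ≈ 24.5 mV, R_th ≈ 12.9 kΩ

With X open, the divider is unloaded: V_th = 29.4 × 77.3/92.80 = 24.49 mV.
With V_s suppressed (replaced by a short), R_th = R1 ‖ R2 = (15.50 × 77.3)/(15.50 + 77.3) = 12.91 kΩ.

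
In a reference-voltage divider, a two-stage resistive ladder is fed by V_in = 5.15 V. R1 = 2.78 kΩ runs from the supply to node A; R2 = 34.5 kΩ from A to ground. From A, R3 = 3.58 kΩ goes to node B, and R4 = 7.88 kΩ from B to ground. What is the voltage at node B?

V_B ≈ 2.68 V

The second stage (R3 + R4 = 11.46 kΩ) loads node A in parallel with R2.
R2 ‖ (R3+R4) = 8.602 kΩ.
V_A = 5.15 × 8.602/(2.78 + 8.602) = 3.892 V.
Stage 2 is unloaded, so V_B = V_A · R4/(R3+R4) = 3.892 × 7.88/11.46 = 2.676 V.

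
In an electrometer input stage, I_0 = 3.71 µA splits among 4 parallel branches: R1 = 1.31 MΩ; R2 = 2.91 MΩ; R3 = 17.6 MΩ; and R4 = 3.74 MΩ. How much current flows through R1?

I ≈ 1.98 µA

Conductances: ΣG = 1/1.31 + 1/2.91 + 1/17.6 + 1/3.74 = 1.431 (1/MΩ).
By the current-divider rule, I = I_0 · G_k/ΣG = 3.71 × 0.5334 = 1.979 µA.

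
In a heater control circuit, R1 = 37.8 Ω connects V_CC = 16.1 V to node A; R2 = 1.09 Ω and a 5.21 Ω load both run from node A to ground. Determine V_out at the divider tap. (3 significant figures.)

V_out ≈ 0.375 V

First combine the lower leg with the load: R2 ‖ R_L = 0.9014 Ω.
Then V_out = V_CC · R2'/(R1 + R2') = 16.1 × 0.9014/38.70 = 0.3750 V.
(Unloaded it would be 0.451 V; the load pulls it down.)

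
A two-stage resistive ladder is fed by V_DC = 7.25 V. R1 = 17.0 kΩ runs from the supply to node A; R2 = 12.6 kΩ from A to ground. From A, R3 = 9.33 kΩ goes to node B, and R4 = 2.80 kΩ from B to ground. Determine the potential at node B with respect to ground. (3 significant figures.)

V_B ≈ 0.446 V

Node A sees R2 in parallel with the series input of stage 2, R3 + R4 = 12.13 kΩ.
R2 ‖ (R3+R4) = 6.180 kΩ.
V_A = 7.25 × 6.180/(17.0 + 6.180) = 1.933 V.
Stage 2 is unloaded, so V_B = V_A · R4/(R3+R4) = 1.933 × 2.80/12.13 = 0.4462 V.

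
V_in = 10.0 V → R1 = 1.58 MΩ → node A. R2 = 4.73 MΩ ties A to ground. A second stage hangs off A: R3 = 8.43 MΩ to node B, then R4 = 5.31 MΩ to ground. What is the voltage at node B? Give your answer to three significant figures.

The second stage (R3 + R4 = 13.74 MΩ) loads node A in parallel with R2.
Effective lower resistance at A: R2 ‖ 13.74 = 3.519 MΩ.
So V_A = 10.0 × 0.6901 = 6.901 V.
V_B = V_A × 0.3865 = 2.667 V.

V_B ≈ 2.67 V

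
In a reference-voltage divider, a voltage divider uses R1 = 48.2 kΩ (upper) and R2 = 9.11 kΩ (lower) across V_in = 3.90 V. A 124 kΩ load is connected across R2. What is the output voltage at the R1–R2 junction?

R2 ‖ R_L = (9.11 × 124)/(9.11 + 124) = 8.487 kΩ.
Now apply the divider: V_out = 3.90 × 0.1497 = 0.5839 V.
(Unloaded it would be 0.620 V; the load pulls it down.)

V_out ≈ 0.584 V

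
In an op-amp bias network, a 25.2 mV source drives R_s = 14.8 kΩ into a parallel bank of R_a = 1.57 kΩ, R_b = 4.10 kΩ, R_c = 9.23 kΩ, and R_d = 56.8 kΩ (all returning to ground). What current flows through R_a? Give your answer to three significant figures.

I ≈ 1.01 µA

Parallel bank: R_p = 1/(1/1.57 + 1/4.10 + 1/9.23 + 1/56.8) = 0.9933 kΩ.
V_A by voltage divider: V_A = 25.2 × 0.9933/(14.8 + 0.9933) = 1.585 mV.
Branch current I = V_A/R_a = 1.585/1.57 = 1.009 µA.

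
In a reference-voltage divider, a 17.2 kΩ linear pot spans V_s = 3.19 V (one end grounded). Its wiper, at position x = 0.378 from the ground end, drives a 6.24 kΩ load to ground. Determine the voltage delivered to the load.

Lower segment x·R_p = 6.502 kΩ; upper segment (1−x)·R_p = 10.70 kΩ.
(x·R_p) ‖ R_L = 3.184 kΩ.
Then V_out = V_s · 3.184/(10.70 + 3.184) = 0.7317 V.

V_out ≈ 0.732 V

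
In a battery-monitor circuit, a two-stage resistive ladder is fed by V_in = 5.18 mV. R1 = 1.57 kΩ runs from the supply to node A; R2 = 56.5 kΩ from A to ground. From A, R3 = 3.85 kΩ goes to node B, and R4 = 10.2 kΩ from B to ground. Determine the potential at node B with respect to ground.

Looking into the second stage from A: R3 + R4 = 14.05 kΩ appears in parallel with R2.
Effective lower resistance at A: R2 ‖ 14.05 = 11.25 kΩ.
V_A = 5.18 × 11.25/(1.57 + 11.25) = 4.546 mV.
V_B = V_A × 0.7260 = 3.300 mV.

V_B ≈ 3.30 mV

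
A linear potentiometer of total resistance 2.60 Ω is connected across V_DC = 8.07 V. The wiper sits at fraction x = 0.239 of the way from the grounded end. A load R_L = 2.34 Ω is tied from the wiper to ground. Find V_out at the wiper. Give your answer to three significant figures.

V_out ≈ 1.60 V

Lower segment x·R_p = 0.6214 Ω; upper segment (1−x)·R_p = 1.979 Ω.
Lower segment in parallel with the load: 0.6214 ‖ 2.34 = 0.4910 Ω.
V_out = 8.07 × 0.4910/(1.979 + 0.4910) = 1.604 V.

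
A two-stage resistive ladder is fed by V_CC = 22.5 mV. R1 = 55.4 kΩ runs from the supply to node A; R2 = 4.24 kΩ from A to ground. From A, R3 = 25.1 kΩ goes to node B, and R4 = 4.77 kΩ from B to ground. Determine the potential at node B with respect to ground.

V_B ≈ 0.226 mV

The second stage (R3 + R4 = 29.87 kΩ) loads node A in parallel with R2.
Effective lower resistance at A: R2 ‖ 29.87 = 3.713 kΩ.
V_A = 22.5 × 3.713/(55.4 + 3.713) = 1.413 mV.
Then the unloaded second divider: V_B = V_A × R4/(R3+R4) = 1.413 × 0.1597 = 0.2257 mV.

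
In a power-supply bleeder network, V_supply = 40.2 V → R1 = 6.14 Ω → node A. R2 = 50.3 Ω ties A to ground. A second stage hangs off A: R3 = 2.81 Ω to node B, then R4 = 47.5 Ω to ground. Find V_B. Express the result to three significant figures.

V_B ≈ 30.5 V

The second stage (R3 + R4 = 50.31 Ω) loads node A in parallel with R2.
R2 ‖ (R3+R4) = 25.15 Ω.
So V_A = 40.2 × 0.8038 = 32.31 V.
Stage 2 is unloaded, so V_B = V_A · R4/(R3+R4) = 32.31 × 47.5/50.31 = 30.51 V.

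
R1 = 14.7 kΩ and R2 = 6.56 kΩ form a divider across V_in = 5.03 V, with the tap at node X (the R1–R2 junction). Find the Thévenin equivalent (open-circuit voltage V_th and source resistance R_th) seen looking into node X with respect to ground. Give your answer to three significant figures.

V_th is the unloaded tap voltage: V_in · R2/(R1+R2) = 5.03 × 0.3086 = 1.552 V.
Zeroing V_in shorts the top of R1 to ground, so R_th = R1 ‖ R2 = 4.536 kΩ.

V_th ≈ 1.55 V, R_th ≈ 4.54 kΩ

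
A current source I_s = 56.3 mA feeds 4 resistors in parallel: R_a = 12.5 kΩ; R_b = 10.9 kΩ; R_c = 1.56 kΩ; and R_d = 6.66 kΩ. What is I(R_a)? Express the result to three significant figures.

I ≈ 4.68 mA

Conductances: ΣG = 1/12.5 + 1/10.9 + 1/1.56 + 1/6.66 = 0.9629 (1/kΩ).
R_a takes the fraction G_k/ΣG = 0.08000/0.9629 = 0.08308, so I = 56.3 × 0.08308 = 4.677 mA.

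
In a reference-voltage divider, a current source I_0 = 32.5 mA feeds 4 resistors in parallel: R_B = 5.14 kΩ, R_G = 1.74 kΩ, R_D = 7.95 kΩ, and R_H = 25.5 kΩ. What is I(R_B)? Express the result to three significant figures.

I ≈ 6.77 mA

ΣG = 1/5.14 + 1/1.74 + 1/7.95 + 1/25.5 = 0.9343.
R_B takes the fraction G_k/ΣG = 0.1946/0.9343 = 0.2082, so I = 32.5 × 0.2082 = 6.768 mA.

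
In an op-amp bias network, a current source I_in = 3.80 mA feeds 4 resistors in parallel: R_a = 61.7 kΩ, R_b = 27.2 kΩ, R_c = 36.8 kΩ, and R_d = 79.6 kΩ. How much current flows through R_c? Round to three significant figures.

Total conductance ΣG = 1/61.7 + 1/27.2 + 1/36.8 + 1/79.6 = 0.09271 (units of 1/kΩ).
Current divider: I(R_c) = I_in · G_k/ΣG = 3.80 × (0.02717/0.09271) = 3.80 × 0.2931 = 1.114 mA.

I ≈ 1.11 mA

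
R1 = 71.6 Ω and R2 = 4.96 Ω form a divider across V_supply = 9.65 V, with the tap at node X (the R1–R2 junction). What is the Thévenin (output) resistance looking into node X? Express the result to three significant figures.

R_th ≈ 4.64 Ω

With V_supply suppressed (replaced by a short), R_th = R1 ‖ R2 = (71.60 × 4.96)/(71.60 + 4.96) = 4.639 Ω.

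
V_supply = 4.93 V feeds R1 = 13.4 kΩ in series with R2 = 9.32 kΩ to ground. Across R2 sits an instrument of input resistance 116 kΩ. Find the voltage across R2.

First combine the lower leg with the load: R2 ‖ R_L = 8.627 kΩ.
Now apply the divider: V_out = 4.93 × 0.3917 = 1.931 V.
(Unloaded it would be 2.02 V; the load pulls it down.)

V_out ≈ 1.93 V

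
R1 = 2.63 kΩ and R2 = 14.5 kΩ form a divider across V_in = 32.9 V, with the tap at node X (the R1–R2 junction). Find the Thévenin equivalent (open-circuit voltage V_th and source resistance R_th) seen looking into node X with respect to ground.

V_th ≈ 27.8 V, R_th ≈ 2.23 kΩ

Open-circuit (no load on X): V_th = V_in · R2/(R1 + R2) = 32.9 × 14.5/(2.630 + 14.5) = 27.85 V.
Zeroing V_in shorts the top of R1 to ground, so R_th = R1 ‖ R2 = 2.226 kΩ.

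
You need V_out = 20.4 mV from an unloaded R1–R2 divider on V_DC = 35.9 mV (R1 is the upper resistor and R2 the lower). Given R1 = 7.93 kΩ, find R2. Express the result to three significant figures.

R2 ≈ 10.4 kΩ

Required fraction k = V_out/V_DC = 0.5682.
So R2 = R1 · V_out/(V_DC − V_out) = 7.93 × 20.4/(35.9 − 20.4) = 7.93 × 1.316 = 10.44 kΩ.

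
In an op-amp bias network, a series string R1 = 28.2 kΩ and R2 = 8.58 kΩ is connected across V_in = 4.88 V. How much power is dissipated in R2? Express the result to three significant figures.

P ≈ 0.151 mW

ΣR = 36.78 kΩ → I = 4.88/36.78 = 0.1327 mA.
P(R2) = I²·R2 = (0.1327)² × 8.58 = 0.1510 mW.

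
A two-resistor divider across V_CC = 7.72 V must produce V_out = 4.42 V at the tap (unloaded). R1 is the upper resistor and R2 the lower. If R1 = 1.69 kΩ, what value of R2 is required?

The divider ratio is R2/(R1+R2) = 4.42/7.72 = 0.5725.
R2 = R1 · 0.5725/(1 − 0.5725) = 2.264 kΩ.

R2 ≈ 2.26 kΩ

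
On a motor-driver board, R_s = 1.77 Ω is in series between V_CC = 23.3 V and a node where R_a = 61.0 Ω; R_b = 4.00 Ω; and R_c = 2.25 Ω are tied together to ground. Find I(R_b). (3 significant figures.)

I ≈ 2.58 A

Combine the parallel branches: R_p = (1/61.0 + 1/4.00 + 1/2.25)⁻¹ = 1.407 Ω.
V_A by voltage divider: V_A = 23.3 × 1.407/(1.77 + 1.407) = 10.32 V.
I(R_b) = V_A / R_b = 10.32/4.00 = 2.580 A.
(Check via current divider: I_total = 7.334 A; share G_k/ΣG = 0.3517 → same result.)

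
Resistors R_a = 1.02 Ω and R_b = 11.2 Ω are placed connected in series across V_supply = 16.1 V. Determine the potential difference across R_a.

V ≈ 1.34 V

ΣR = 1.02 + 11.2 = 12.22 Ω.
V = V_supply · R/ΣR = 16.1 × 0.08347 = 1.344 V.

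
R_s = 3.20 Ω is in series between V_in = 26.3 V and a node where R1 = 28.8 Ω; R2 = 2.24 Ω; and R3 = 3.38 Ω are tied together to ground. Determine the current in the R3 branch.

Parallel bank: R_p = 1/(1/28.8 + 1/2.24 + 1/3.38) = 1.287 Ω.
V_A by voltage divider: V_A = 26.3 × 1.287/(3.20 + 1.287) = 7.544 V.
I(R3) = V_A / R3 = 7.544/3.38 = 2.232 A.

I ≈ 2.23 A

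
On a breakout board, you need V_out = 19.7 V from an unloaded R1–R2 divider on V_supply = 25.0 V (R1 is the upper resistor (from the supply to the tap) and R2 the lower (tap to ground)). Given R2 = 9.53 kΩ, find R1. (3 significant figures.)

R1 ≈ 2.56 kΩ

Required fraction k = V_out/V_supply = 0.7880.
So R1 = R2 · (V_supply/V_out − 1) = 9.53 × (25.0/19.7 − 1) = 9.53 × 0.2690 = 2.564 kΩ.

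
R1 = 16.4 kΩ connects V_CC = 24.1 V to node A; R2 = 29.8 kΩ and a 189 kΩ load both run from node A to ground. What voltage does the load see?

V_out ≈ 14.7 V

First combine the lower leg with the load: R2 ‖ R_L = 25.74 kΩ.
Then V_out = V_CC · R2'/(R1 + R2') = 24.1 × 25.74/42.14 = 14.72 V.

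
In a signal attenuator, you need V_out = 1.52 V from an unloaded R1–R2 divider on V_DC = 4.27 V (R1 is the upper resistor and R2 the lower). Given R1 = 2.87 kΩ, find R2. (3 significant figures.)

Required fraction k = V_out/V_DC = 0.3560.
So R2 = R1 · V_out/(V_DC − V_out) = 2.87 × 1.52/(4.27 − 1.52) = 2.87 × 0.5527 = 1.586 kΩ.

R2 ≈ 1.59 kΩ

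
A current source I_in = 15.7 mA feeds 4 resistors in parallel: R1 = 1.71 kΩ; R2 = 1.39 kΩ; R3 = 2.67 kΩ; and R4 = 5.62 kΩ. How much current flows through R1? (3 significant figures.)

I ≈ 4.94 mA

Total conductance ΣG = 1/1.71 + 1/1.39 + 1/2.67 + 1/5.62 = 1.857 (units of 1/kΩ).
By the current-divider rule, I = I_in · G_k/ΣG = 15.7 × 0.3150 = 4.945 mA.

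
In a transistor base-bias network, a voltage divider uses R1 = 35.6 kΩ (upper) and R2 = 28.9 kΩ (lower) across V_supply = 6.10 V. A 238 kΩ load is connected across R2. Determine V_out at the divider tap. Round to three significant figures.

R2 ‖ R_L = (28.9 × 238)/(28.9 + 238) = 25.77 kΩ.
Then V_out = V_supply · R2'/(R1 + R2') = 6.10 × 25.77/61.37 = 2.562 V.

V_out ≈ 2.56 V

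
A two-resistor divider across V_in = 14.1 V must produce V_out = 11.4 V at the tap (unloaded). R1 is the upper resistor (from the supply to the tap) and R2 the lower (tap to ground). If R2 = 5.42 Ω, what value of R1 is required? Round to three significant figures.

R1 ≈ 1.28 Ω

The divider ratio is R2/(R1+R2) = 11.4/14.1 = 0.8085.
R1 = R2·(1/k − 1) = 5.42 × 0.2368 = 1.284 Ω.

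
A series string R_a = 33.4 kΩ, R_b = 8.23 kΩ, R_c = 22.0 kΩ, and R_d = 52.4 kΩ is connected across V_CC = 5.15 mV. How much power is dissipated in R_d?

The common current is I = 5.15/116.0 = 0.04439 µA.
P(R_d) = I²·R_d = (0.04439)² × 52.4 = 0.1032 nW.

P ≈ 0.103 nW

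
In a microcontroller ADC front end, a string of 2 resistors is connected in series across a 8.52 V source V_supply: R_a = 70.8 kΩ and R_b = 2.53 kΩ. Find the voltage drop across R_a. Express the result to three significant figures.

ΣR = 70.8 + 2.53 = 73.33 kΩ.
V = V_supply · R/ΣR = 8.52 × 0.9655 = 8.226 V.

V ≈ 8.23 V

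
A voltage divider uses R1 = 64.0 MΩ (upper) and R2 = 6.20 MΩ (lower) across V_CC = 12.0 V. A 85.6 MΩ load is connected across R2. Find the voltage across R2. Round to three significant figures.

First combine the lower leg with the load: R2 ‖ R_L = 5.781 MΩ.
Then V_out = V_CC · R2'/(R1 + R2') = 12.0 × 5.781/69.78 = 0.9942 V.
(Unloaded it would be 1.06 V; the load pulls it down.)

V_out ≈ 0.994 V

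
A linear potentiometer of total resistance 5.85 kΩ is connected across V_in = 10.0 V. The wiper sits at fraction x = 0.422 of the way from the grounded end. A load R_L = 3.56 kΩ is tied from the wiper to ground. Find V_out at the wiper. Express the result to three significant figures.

Lower segment x·R_p = 2.469 kΩ; upper segment (1−x)·R_p = 3.381 kΩ.
(x·R_p) ‖ R_L = 1.458 kΩ.
Then V_out = V_in · 1.458/(3.381 + 1.458) = 3.013 V.
(Unloaded: V_out = x·V_in = 4.22 V.)

V_out ≈ 3.01 V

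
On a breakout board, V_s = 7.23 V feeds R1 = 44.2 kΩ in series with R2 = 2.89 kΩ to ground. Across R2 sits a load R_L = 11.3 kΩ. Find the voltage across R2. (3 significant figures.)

V_out ≈ 0.358 V

R2 ‖ R_L = (2.89 × 11.3)/(2.89 + 11.3) = 2.301 kΩ.
Then V_out = V_s · R2'/(R1 + R2') = 7.23 × 2.301/46.50 = 0.3578 V.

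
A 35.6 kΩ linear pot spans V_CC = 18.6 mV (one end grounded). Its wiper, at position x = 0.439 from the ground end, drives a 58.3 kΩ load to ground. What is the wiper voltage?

V_out ≈ 7.10 mV

The pot divides into 19.97 kΩ above the wiper and 15.63 kΩ below.
R_L loads the lower segment: effective lower R = 12.32 kΩ.
Loaded-divider output: V_out = 18.6 × 0.3816 = 7.098 mV.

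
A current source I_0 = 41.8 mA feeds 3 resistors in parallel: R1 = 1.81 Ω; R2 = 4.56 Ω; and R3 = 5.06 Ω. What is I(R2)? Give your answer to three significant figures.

Total conductance ΣG = 1/1.81 + 1/4.56 + 1/5.06 = 0.9694 (units of 1/Ω).
R2 takes the fraction G_k/ΣG = 0.2193/0.9694 = 0.2262, so I = 41.8 × 0.2262 = 9.456 mA.

I ≈ 9.46 mA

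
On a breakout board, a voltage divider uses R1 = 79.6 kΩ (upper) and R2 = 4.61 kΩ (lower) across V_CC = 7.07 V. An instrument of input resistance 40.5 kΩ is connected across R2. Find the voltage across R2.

V_out ≈ 0.349 V

The load sits in parallel with R2, giving an effective lower resistance R2' = R2·R_L/(R2+R_L) = 4.139 kΩ.
Now apply the divider: V_out = 7.07 × 0.04943 = 0.3494 V.
(Unloaded it would be 0.387 V; the load pulls it down.)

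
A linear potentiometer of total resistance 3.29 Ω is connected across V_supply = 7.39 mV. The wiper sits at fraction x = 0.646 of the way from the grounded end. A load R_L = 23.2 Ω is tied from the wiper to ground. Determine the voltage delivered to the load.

Split the track: R_lower = x·R_p = 2.125 Ω, R_upper = (1−x)·R_p = 1.165 Ω.
R_L loads the lower segment: effective lower R = 1.947 Ω.
Loaded-divider output: V_out = 7.39 × 0.6257 = 4.624 mV.
(Unloaded: V_out = x·V_supply = 4.77 mV.)

V_out ≈ 4.62 mV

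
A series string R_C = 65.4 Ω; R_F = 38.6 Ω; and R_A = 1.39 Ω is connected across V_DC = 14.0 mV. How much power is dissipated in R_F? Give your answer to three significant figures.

Series current I = V_DC/ΣR = 14.0/105.4 = 0.1328 mA.
V(R_F) = I·R = 5.128 mV; P = V·I = 5.128 × 0.1328 = 0.6812 µW.

P ≈ 0.681 µW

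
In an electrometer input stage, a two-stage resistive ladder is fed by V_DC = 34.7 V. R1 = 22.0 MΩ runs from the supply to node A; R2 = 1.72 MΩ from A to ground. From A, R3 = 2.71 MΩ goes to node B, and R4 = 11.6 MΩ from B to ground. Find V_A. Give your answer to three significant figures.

Node A sees R2 in parallel with the series input of stage 2, R3 + R4 = 14.31 MΩ.
Effective lower resistance at A: R2 ‖ 14.31 = 1.535 MΩ.
First divider: V_A = V_DC · 1.535/(22.0 + 1.535) = 2.264 V.

V_A ≈ 2.26 V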